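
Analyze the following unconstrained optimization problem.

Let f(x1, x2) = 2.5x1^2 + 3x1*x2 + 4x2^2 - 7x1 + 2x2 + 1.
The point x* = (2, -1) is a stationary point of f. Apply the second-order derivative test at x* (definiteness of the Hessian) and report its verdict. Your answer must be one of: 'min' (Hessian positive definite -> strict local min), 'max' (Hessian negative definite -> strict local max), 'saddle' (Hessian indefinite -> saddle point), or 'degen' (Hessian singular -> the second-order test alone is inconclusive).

Compute the Hessian H = grad^2 f:
  H = [[5, 3], [3, 8]]
Verify stationarity: grad f(x*) = H x* + g = (0, 0).
Eigenvalues of H: 3.1459, 9.8541.
Both eigenvalues > 0, so H is positive definite -> x* is a strict local min.

min


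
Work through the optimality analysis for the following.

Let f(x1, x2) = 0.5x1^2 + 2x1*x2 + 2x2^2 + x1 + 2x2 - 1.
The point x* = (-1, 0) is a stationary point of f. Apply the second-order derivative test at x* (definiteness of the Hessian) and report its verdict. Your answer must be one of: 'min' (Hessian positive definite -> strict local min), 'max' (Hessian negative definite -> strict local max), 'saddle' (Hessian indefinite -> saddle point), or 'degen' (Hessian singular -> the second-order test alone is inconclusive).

Compute the Hessian H = grad^2 f:
  H = [[1, 2], [2, 4]]
Verify stationarity: grad f(x*) = H x* + g = (0, 0).
Eigenvalues of H: 0, 5.
H has a zero eigenvalue (singular; positive semidefinite but not definite), so H is neither positive definite, negative definite, nor indefinite. The second-order test alone is inconclusive -> degen.
(Indeed, f is constant along the null direction of H through x*, so x* is not a strict local extremum.)

degen


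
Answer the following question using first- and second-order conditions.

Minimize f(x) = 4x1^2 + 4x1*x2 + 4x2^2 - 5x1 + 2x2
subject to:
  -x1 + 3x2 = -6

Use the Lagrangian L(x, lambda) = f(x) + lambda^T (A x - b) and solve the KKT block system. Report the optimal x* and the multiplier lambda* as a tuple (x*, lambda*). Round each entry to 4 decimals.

Form the Lagrangian:
  L(x, lambda) = (1/2) x^T Q x + c^T x + lambda^T (A x - b)
Stationarity (grad_x L = 0): Q x + c + A^T lambda = 0.
Primal feasibility: A x = b.

This gives the KKT block system:
  [ Q   A^T ] [ x     ]   [-c ]
  [ A    0  ] [ lambda ] = [ b ]

Solving the linear system:
  x*      = (1.5288, -1.4904)
  lambda* = (1.2692)
  f(x*)   = -1.5048

x* = (1.5288, -1.4904), lambda* = (1.2692)


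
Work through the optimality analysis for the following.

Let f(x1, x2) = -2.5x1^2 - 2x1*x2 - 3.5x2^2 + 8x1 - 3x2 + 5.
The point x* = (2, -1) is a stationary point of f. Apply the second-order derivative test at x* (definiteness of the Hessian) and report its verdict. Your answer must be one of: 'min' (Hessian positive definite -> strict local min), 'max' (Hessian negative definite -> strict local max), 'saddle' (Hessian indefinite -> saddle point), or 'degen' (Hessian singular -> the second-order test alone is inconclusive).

Compute the Hessian H = grad^2 f:
  H = [[-5, -2], [-2, -7]]
Verify stationarity: grad f(x*) = H x* + g = (0, 0).
Eigenvalues of H: -8.2361, -3.7639.
Both eigenvalues < 0, so H is negative definite -> x* is a strict local max.

max


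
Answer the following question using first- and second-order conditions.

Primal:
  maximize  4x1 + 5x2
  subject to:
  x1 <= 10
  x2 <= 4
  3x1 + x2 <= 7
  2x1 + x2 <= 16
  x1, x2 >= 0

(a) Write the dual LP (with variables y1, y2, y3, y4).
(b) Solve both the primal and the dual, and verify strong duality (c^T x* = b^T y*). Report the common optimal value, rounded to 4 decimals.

The standard primal-dual pair for 'max c^T x s.t. A x <= b, x >= 0' is:
  Dual:  min b^T y  s.t.  A^T y >= c,  y >= 0.

So the dual LP is:
  minimize  10y1 + 4y2 + 7y3 + 16y4
  subject to:
    y1 + 3y3 + 2y4 >= 4
    y2 + y3 + y4 >= 5
    y1, y2, y3, y4 >= 0

Solving the primal: x* = (1, 4).
  primal value c^T x* = 24.
Solving the dual: y* = (0, 3.6667, 1.3333, 0).
  dual value b^T y* = 24.
Strong duality: c^T x* = b^T y*. Confirmed.

24


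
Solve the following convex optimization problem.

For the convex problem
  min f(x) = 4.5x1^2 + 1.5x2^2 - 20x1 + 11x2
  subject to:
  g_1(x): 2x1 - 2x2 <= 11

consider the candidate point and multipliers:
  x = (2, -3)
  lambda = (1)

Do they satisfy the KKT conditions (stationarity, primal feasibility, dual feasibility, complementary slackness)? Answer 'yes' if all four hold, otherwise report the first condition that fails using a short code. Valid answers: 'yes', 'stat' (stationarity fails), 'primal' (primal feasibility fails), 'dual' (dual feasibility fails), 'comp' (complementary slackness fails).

Gradient of f: grad f(x) = Q x + c = (-2, 2)
Constraint values g_i(x) = a_i^T x - b_i:
  g_1((2, -3)) = -1
Stationarity residual: grad f(x) + sum_i lambda_i a_i = (0, 0)
  -> stationarity OK
Primal feasibility (all g_i <= 0): OK
Dual feasibility (all lambda_i >= 0): OK
Complementary slackness (lambda_i * g_i(x) = 0 for all i): FAILS

Verdict: the first failing condition is complementary_slackness -> comp.

comp


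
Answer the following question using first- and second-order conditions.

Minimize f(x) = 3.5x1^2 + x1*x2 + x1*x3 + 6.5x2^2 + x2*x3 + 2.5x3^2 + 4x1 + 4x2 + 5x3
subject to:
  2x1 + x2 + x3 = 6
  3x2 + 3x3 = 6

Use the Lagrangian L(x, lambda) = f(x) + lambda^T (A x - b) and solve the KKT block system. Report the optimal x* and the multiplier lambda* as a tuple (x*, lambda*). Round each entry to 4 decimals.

Form the Lagrangian:
  L(x, lambda) = (1/2) x^T Q x + c^T x + lambda^T (A x - b)
Stationarity (grad_x L = 0): Q x + c + A^T lambda = 0.
Primal feasibility: A x = b.

This gives the KKT block system:
  [ Q   A^T ] [ x     ]   [-c ]
  [ A    0  ] [ lambda ] = [ b ]

Solving the linear system:
  x*      = (2, 0.5625, 1.4375)
  lambda* = (-10, -1.5833)
  f(x*)   = 43.4688

x* = (2, 0.5625, 1.4375), lambda* = (-10, -1.5833)


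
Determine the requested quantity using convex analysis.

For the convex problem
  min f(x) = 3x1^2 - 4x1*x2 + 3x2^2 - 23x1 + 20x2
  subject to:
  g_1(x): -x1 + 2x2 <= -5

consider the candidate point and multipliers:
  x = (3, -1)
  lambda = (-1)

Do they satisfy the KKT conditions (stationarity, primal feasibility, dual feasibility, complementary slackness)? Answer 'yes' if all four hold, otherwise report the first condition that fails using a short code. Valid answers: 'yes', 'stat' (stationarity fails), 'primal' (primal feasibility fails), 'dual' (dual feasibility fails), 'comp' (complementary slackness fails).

Gradient of f: grad f(x) = Q x + c = (-1, 2)
Constraint values g_i(x) = a_i^T x - b_i:
  g_1((3, -1)) = 0
Stationarity residual: grad f(x) + sum_i lambda_i a_i = (0, 0)
  -> stationarity OK
Primal feasibility (all g_i <= 0): OK
Dual feasibility (all lambda_i >= 0): FAILS
Complementary slackness (lambda_i * g_i(x) = 0 for all i): OK

Verdict: the first failing condition is dual_feasibility -> dual.

dual


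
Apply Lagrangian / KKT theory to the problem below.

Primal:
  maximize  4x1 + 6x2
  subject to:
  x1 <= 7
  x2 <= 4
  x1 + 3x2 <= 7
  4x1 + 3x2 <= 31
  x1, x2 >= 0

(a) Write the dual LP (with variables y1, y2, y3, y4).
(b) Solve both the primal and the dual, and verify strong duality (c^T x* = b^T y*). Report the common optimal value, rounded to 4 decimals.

The standard primal-dual pair for 'max c^T x s.t. A x <= b, x >= 0' is:
  Dual:  min b^T y  s.t.  A^T y >= c,  y >= 0.

So the dual LP is:
  minimize  7y1 + 4y2 + 7y3 + 31y4
  subject to:
    y1 + y3 + 4y4 >= 4
    y2 + 3y3 + 3y4 >= 6
    y1, y2, y3, y4 >= 0

Solving the primal: x* = (7, 0).
  primal value c^T x* = 28.
Solving the dual: y* = (2, 0, 2, 0).
  dual value b^T y* = 28.
Strong duality: c^T x* = b^T y*. Confirmed.

28


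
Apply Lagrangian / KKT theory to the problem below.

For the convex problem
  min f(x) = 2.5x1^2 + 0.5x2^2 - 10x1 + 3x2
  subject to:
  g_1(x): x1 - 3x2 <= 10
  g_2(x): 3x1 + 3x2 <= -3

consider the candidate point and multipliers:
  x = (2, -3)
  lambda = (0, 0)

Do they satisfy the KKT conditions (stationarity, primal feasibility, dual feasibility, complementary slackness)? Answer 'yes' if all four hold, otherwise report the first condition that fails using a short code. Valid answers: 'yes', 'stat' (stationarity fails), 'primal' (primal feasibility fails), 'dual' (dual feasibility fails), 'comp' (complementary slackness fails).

Gradient of f: grad f(x) = Q x + c = (0, 0)
Constraint values g_i(x) = a_i^T x - b_i:
  g_1((2, -3)) = 1
  g_2((2, -3)) = 0
Stationarity residual: grad f(x) + sum_i lambda_i a_i = (0, 0)
  -> stationarity OK
Primal feasibility (all g_i <= 0): FAILS
Dual feasibility (all lambda_i >= 0): OK
Complementary slackness (lambda_i * g_i(x) = 0 for all i): OK

Verdict: the first failing condition is primal_feasibility -> primal.

primal


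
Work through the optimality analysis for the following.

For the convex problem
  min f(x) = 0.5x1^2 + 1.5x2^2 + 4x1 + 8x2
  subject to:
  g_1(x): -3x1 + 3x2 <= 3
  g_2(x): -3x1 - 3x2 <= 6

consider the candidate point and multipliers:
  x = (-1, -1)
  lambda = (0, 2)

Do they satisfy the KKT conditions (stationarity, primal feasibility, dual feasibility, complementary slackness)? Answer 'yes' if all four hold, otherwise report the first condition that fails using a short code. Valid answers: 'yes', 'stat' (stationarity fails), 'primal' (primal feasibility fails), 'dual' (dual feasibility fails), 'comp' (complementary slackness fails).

Gradient of f: grad f(x) = Q x + c = (3, 5)
Constraint values g_i(x) = a_i^T x - b_i:
  g_1((-1, -1)) = -3
  g_2((-1, -1)) = 0
Stationarity residual: grad f(x) + sum_i lambda_i a_i = (-3, -1)
  -> stationarity FAILS
Primal feasibility (all g_i <= 0): OK
Dual feasibility (all lambda_i >= 0): OK
Complementary slackness (lambda_i * g_i(x) = 0 for all i): OK

Verdict: the first failing condition is stationarity -> stat.

stat


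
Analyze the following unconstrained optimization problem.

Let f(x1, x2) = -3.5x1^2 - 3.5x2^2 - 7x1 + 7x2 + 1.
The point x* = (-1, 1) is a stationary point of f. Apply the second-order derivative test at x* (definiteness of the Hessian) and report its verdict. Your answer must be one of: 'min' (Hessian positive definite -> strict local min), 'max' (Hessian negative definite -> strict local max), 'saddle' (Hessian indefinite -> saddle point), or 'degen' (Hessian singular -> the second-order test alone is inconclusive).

Compute the Hessian H = grad^2 f:
  H = [[-7, 0], [0, -7]]
Verify stationarity: grad f(x*) = H x* + g = (0, 0).
Eigenvalues of H: -7, -7.
Both eigenvalues < 0, so H is negative definite -> x* is a strict local max.

max


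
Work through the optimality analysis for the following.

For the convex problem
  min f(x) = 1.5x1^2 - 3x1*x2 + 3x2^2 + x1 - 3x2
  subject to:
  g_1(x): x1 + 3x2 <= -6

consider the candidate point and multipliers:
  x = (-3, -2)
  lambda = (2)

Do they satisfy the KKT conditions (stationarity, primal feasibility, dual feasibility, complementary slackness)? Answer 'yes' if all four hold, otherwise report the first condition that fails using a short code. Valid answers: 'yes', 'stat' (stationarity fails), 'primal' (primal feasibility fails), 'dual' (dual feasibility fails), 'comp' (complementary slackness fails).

Gradient of f: grad f(x) = Q x + c = (-2, -6)
Constraint values g_i(x) = a_i^T x - b_i:
  g_1((-3, -2)) = -3
Stationarity residual: grad f(x) + sum_i lambda_i a_i = (0, 0)
  -> stationarity OK
Primal feasibility (all g_i <= 0): OK
Dual feasibility (all lambda_i >= 0): OK
Complementary slackness (lambda_i * g_i(x) = 0 for all i): FAILS

Verdict: the first failing condition is complementary_slackness -> comp.

comp


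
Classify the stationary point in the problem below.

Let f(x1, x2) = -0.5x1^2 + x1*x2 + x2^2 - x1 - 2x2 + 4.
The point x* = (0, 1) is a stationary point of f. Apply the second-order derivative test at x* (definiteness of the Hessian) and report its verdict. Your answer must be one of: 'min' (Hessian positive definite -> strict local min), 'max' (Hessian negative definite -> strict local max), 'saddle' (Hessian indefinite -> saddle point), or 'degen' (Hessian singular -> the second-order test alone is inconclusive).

Compute the Hessian H = grad^2 f:
  H = [[-1, 1], [1, 2]]
Verify stationarity: grad f(x*) = H x* + g = (0, 0).
Eigenvalues of H: -1.3028, 2.3028.
Eigenvalues have mixed signs, so H is indefinite -> x* is a saddle point.

saddle


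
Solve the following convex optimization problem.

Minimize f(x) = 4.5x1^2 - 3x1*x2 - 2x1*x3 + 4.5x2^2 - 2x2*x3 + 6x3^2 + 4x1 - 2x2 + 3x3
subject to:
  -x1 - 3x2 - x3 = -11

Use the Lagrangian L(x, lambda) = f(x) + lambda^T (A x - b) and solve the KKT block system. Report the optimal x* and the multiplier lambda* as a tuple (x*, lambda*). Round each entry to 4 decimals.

Form the Lagrangian:
  L(x, lambda) = (1/2) x^T Q x + c^T x + lambda^T (A x - b)
Stationarity (grad_x L = 0): Q x + c + A^T lambda = 0.
Primal feasibility: A x = b.

This gives the KKT block system:
  [ Q   A^T ] [ x     ]   [-c ]
  [ A    0  ] [ lambda ] = [ b ]

Solving the linear system:
  x*      = (1.3912, 2.8834, 0.9585)
  lambda* = (5.9534)
  f(x*)   = 34.0803

x* = (1.3912, 2.8834, 0.9585), lambda* = (5.9534)


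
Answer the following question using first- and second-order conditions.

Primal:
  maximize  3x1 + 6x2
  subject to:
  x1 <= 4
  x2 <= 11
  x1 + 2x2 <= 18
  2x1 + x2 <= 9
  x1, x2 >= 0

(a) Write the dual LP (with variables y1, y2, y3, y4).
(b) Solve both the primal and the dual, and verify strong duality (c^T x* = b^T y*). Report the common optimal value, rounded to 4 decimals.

The standard primal-dual pair for 'max c^T x s.t. A x <= b, x >= 0' is:
  Dual:  min b^T y  s.t.  A^T y >= c,  y >= 0.

So the dual LP is:
  minimize  4y1 + 11y2 + 18y3 + 9y4
  subject to:
    y1 + y3 + 2y4 >= 3
    y2 + 2y3 + y4 >= 6
    y1, y2, y3, y4 >= 0

Solving the primal: x* = (0, 9).
  primal value c^T x* = 54.
Solving the dual: y* = (0, 0, 3, 0).
  dual value b^T y* = 54.
Strong duality: c^T x* = b^T y*. Confirmed.

54


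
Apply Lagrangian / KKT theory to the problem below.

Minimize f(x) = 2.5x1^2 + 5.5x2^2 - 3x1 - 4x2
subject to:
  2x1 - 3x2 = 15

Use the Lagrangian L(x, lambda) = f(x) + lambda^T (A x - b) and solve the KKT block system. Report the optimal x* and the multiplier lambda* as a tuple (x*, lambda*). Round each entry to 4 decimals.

Form the Lagrangian:
  L(x, lambda) = (1/2) x^T Q x + c^T x + lambda^T (A x - b)
Stationarity (grad_x L = 0): Q x + c + A^T lambda = 0.
Primal feasibility: A x = b.

This gives the KKT block system:
  [ Q   A^T ] [ x     ]   [-c ]
  [ A    0  ] [ lambda ] = [ b ]

Solving the linear system:
  x*      = (4.2809, -2.1461)
  lambda* = (-9.2022)
  f(x*)   = 66.8876

x* = (4.2809, -2.1461), lambda* = (-9.2022)


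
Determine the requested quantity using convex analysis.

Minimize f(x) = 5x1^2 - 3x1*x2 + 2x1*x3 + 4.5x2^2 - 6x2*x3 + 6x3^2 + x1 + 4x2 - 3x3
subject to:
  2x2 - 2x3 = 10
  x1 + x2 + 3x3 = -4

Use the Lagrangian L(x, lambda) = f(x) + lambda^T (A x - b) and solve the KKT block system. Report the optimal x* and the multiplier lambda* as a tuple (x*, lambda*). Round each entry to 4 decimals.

Form the Lagrangian:
  L(x, lambda) = (1/2) x^T Q x + c^T x + lambda^T (A x - b)
Stationarity (grad_x L = 0): Q x + c + A^T lambda = 0.
Primal feasibility: A x = b.

This gives the KKT block system:
  [ Q   A^T ] [ x     ]   [-c ]
  [ A    0  ] [ lambda ] = [ b ]

Solving the linear system:
  x*      = (0.9661, 2.5085, -2.4915)
  lambda* = (-20.2373, 1.8475)
  f(x*)   = 114.1186

x* = (0.9661, 2.5085, -2.4915), lambda* = (-20.2373, 1.8475)


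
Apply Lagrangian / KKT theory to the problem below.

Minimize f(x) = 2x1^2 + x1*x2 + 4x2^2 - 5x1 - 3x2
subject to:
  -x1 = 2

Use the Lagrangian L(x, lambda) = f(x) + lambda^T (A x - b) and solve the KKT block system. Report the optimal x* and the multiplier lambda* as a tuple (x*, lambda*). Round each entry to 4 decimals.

Form the Lagrangian:
  L(x, lambda) = (1/2) x^T Q x + c^T x + lambda^T (A x - b)
Stationarity (grad_x L = 0): Q x + c + A^T lambda = 0.
Primal feasibility: A x = b.

This gives the KKT block system:
  [ Q   A^T ] [ x     ]   [-c ]
  [ A    0  ] [ lambda ] = [ b ]

Solving the linear system:
  x*      = (-2, 0.625)
  lambda* = (-12.375)
  f(x*)   = 16.4375

x* = (-2, 0.625), lambda* = (-12.375)


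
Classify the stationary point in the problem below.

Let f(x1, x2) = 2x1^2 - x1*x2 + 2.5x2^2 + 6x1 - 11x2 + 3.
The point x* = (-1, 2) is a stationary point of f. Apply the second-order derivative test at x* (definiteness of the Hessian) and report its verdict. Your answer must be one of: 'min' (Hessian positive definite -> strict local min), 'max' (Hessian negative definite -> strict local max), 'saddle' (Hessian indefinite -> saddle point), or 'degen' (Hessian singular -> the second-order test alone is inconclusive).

Compute the Hessian H = grad^2 f:
  H = [[4, -1], [-1, 5]]
Verify stationarity: grad f(x*) = H x* + g = (0, 0).
Eigenvalues of H: 3.382, 5.618.
Both eigenvalues > 0, so H is positive definite -> x* is a strict local min.

min


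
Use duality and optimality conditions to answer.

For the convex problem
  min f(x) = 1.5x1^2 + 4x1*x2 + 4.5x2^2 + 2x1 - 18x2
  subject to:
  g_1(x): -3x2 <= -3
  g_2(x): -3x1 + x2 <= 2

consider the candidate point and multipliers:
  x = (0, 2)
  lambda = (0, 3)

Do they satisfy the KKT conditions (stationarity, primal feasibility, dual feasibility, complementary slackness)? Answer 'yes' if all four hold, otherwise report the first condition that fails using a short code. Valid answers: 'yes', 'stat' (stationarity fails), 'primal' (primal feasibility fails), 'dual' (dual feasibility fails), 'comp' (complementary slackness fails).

Gradient of f: grad f(x) = Q x + c = (10, 0)
Constraint values g_i(x) = a_i^T x - b_i:
  g_1((0, 2)) = -3
  g_2((0, 2)) = 0
Stationarity residual: grad f(x) + sum_i lambda_i a_i = (1, 3)
  -> stationarity FAILS
Primal feasibility (all g_i <= 0): OK
Dual feasibility (all lambda_i >= 0): OK
Complementary slackness (lambda_i * g_i(x) = 0 for all i): OK

Verdict: the first failing condition is stationarity -> stat.

stat


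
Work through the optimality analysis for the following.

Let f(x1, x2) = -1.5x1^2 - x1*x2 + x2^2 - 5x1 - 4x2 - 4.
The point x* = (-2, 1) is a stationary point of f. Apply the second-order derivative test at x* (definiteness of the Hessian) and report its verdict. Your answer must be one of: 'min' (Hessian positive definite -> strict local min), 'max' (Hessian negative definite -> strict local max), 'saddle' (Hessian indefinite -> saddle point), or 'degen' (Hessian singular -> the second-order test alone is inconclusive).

Compute the Hessian H = grad^2 f:
  H = [[-3, -1], [-1, 2]]
Verify stationarity: grad f(x*) = H x* + g = (0, 0).
Eigenvalues of H: -3.1926, 2.1926.
Eigenvalues have mixed signs, so H is indefinite -> x* is a saddle point.

saddle


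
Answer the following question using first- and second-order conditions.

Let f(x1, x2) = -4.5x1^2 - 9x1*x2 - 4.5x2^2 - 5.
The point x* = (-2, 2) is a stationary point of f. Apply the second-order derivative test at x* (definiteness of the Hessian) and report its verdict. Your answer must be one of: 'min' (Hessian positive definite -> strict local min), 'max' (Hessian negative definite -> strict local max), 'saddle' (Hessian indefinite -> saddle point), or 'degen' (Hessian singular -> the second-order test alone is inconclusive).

Compute the Hessian H = grad^2 f:
  H = [[-9, -9], [-9, -9]]
Verify stationarity: grad f(x*) = H x* + g = (0, 0).
Eigenvalues of H: -18, 0.
H has a zero eigenvalue (singular; negative semidefinite but not definite), so H is neither positive definite, negative definite, nor indefinite. The second-order test alone is inconclusive -> degen.
(Indeed, f is constant along the null direction of H through x*, so x* is not a strict local extremum.)

degen


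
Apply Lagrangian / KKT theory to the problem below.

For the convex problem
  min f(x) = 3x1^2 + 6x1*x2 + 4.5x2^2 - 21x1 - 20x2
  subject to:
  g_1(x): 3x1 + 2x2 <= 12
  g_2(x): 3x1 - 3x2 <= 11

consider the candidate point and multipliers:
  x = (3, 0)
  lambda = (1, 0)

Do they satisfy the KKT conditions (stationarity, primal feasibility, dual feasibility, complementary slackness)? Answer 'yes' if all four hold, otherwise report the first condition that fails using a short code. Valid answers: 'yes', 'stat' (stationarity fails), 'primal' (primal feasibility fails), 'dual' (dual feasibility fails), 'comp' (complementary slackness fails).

Gradient of f: grad f(x) = Q x + c = (-3, -2)
Constraint values g_i(x) = a_i^T x - b_i:
  g_1((3, 0)) = -3
  g_2((3, 0)) = -2
Stationarity residual: grad f(x) + sum_i lambda_i a_i = (0, 0)
  -> stationarity OK
Primal feasibility (all g_i <= 0): OK
Dual feasibility (all lambda_i >= 0): OK
Complementary slackness (lambda_i * g_i(x) = 0 for all i): FAILS

Verdict: the first failing condition is complementary_slackness -> comp.

comp


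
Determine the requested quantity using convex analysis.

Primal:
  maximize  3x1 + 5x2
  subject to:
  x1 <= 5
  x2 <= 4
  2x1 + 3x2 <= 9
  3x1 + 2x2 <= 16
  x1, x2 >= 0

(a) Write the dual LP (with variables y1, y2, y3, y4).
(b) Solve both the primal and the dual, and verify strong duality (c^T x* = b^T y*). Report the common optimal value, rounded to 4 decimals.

The standard primal-dual pair for 'max c^T x s.t. A x <= b, x >= 0' is:
  Dual:  min b^T y  s.t.  A^T y >= c,  y >= 0.

So the dual LP is:
  minimize  5y1 + 4y2 + 9y3 + 16y4
  subject to:
    y1 + 2y3 + 3y4 >= 3
    y2 + 3y3 + 2y4 >= 5
    y1, y2, y3, y4 >= 0

Solving the primal: x* = (0, 3).
  primal value c^T x* = 15.
Solving the dual: y* = (0, 0, 1.6667, 0).
  dual value b^T y* = 15.
Strong duality: c^T x* = b^T y*. Confirmed.

15


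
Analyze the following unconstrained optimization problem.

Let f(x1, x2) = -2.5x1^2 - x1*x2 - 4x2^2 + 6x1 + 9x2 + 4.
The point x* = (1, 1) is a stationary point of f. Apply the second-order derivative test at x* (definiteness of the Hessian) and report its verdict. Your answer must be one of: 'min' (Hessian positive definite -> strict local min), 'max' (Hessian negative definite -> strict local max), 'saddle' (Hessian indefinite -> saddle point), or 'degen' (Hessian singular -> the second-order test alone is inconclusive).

Compute the Hessian H = grad^2 f:
  H = [[-5, -1], [-1, -8]]
Verify stationarity: grad f(x*) = H x* + g = (0, 0).
Eigenvalues of H: -8.3028, -4.6972.
Both eigenvalues < 0, so H is negative definite -> x* is a strict local max.

max


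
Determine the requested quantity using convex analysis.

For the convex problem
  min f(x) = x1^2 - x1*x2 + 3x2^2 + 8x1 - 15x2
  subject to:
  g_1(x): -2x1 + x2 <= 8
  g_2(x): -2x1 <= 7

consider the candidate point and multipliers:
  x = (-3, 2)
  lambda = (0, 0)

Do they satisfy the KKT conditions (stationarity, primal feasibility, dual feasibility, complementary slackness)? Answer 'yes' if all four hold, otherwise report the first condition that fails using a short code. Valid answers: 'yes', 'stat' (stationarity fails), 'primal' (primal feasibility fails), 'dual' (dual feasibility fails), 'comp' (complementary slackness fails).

Gradient of f: grad f(x) = Q x + c = (0, 0)
Constraint values g_i(x) = a_i^T x - b_i:
  g_1((-3, 2)) = 0
  g_2((-3, 2)) = -1
Stationarity residual: grad f(x) + sum_i lambda_i a_i = (0, 0)
  -> stationarity OK
Primal feasibility (all g_i <= 0): OK
Dual feasibility (all lambda_i >= 0): OK
Complementary slackness (lambda_i * g_i(x) = 0 for all i): OK

Verdict: yes, KKT holds.

yes


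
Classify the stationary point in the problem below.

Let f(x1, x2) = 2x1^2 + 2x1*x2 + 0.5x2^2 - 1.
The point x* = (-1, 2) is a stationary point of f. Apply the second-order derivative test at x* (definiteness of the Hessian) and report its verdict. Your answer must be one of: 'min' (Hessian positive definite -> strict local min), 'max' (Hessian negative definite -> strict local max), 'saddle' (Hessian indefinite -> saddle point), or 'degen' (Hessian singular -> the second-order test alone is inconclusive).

Compute the Hessian H = grad^2 f:
  H = [[4, 2], [2, 1]]
Verify stationarity: grad f(x*) = H x* + g = (0, 0).
Eigenvalues of H: 0, 5.
H has a zero eigenvalue (singular; positive semidefinite but not definite), so H is neither positive definite, negative definite, nor indefinite. The second-order test alone is inconclusive -> degen.
(Indeed, f is constant along the null direction of H through x*, so x* is not a strict local extremum.)

degen


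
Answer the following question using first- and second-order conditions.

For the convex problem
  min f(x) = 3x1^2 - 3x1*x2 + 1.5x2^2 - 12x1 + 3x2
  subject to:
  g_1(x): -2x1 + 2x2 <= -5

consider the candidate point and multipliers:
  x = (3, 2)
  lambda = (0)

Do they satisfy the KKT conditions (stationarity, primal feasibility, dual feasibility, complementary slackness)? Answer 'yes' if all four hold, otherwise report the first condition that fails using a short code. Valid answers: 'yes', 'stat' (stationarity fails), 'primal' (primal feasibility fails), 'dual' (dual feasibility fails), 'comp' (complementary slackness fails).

Gradient of f: grad f(x) = Q x + c = (0, 0)
Constraint values g_i(x) = a_i^T x - b_i:
  g_1((3, 2)) = 3
Stationarity residual: grad f(x) + sum_i lambda_i a_i = (0, 0)
  -> stationarity OK
Primal feasibility (all g_i <= 0): FAILS
Dual feasibility (all lambda_i >= 0): OK
Complementary slackness (lambda_i * g_i(x) = 0 for all i): OK

Verdict: the first failing condition is primal_feasibility -> primal.

primal


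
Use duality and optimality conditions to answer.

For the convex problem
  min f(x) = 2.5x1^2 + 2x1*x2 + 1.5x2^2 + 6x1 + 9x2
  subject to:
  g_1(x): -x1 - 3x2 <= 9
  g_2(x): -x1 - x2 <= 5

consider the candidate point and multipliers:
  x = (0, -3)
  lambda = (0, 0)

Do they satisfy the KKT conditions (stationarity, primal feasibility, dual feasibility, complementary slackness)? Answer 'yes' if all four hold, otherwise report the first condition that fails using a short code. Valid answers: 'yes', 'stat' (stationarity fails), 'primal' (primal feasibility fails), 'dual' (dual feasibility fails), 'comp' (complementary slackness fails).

Gradient of f: grad f(x) = Q x + c = (0, 0)
Constraint values g_i(x) = a_i^T x - b_i:
  g_1((0, -3)) = 0
  g_2((0, -3)) = -2
Stationarity residual: grad f(x) + sum_i lambda_i a_i = (0, 0)
  -> stationarity OK
Primal feasibility (all g_i <= 0): OK
Dual feasibility (all lambda_i >= 0): OK
Complementary slackness (lambda_i * g_i(x) = 0 for all i): OK

Verdict: yes, KKT holds.

yes


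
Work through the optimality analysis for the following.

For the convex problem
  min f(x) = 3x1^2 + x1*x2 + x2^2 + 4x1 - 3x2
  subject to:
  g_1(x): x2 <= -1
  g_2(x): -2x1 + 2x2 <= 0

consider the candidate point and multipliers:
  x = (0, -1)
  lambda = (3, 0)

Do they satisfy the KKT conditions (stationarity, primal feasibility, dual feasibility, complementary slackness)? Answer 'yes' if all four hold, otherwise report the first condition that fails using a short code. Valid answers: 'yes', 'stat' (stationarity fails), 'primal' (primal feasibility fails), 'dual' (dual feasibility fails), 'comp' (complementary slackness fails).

Gradient of f: grad f(x) = Q x + c = (3, -5)
Constraint values g_i(x) = a_i^T x - b_i:
  g_1((0, -1)) = 0
  g_2((0, -1)) = -2
Stationarity residual: grad f(x) + sum_i lambda_i a_i = (3, -2)
  -> stationarity FAILS
Primal feasibility (all g_i <= 0): OK
Dual feasibility (all lambda_i >= 0): OK
Complementary slackness (lambda_i * g_i(x) = 0 for all i): OK

Verdict: the first failing condition is stationarity -> stat.

stat


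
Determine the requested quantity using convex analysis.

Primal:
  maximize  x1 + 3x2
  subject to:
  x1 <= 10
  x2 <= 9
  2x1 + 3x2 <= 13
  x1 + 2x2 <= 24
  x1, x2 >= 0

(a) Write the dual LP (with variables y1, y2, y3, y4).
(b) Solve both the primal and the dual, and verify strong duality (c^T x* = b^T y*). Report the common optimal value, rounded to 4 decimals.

The standard primal-dual pair for 'max c^T x s.t. A x <= b, x >= 0' is:
  Dual:  min b^T y  s.t.  A^T y >= c,  y >= 0.

So the dual LP is:
  minimize  10y1 + 9y2 + 13y3 + 24y4
  subject to:
    y1 + 2y3 + y4 >= 1
    y2 + 3y3 + 2y4 >= 3
    y1, y2, y3, y4 >= 0

Solving the primal: x* = (0, 4.3333).
  primal value c^T x* = 13.
Solving the dual: y* = (0, 0, 1, 0).
  dual value b^T y* = 13.
Strong duality: c^T x* = b^T y*. Confirmed.

13


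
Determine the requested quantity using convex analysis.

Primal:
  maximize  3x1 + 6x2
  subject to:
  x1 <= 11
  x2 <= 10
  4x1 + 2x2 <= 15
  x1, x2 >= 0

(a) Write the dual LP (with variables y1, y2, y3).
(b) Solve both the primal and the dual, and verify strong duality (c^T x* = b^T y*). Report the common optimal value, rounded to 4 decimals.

The standard primal-dual pair for 'max c^T x s.t. A x <= b, x >= 0' is:
  Dual:  min b^T y  s.t.  A^T y >= c,  y >= 0.

So the dual LP is:
  minimize  11y1 + 10y2 + 15y3
  subject to:
    y1 + 4y3 >= 3
    y2 + 2y3 >= 6
    y1, y2, y3 >= 0

Solving the primal: x* = (0, 7.5).
  primal value c^T x* = 45.
Solving the dual: y* = (0, 0, 3).
  dual value b^T y* = 45.
Strong duality: c^T x* = b^T y*. Confirmed.

45


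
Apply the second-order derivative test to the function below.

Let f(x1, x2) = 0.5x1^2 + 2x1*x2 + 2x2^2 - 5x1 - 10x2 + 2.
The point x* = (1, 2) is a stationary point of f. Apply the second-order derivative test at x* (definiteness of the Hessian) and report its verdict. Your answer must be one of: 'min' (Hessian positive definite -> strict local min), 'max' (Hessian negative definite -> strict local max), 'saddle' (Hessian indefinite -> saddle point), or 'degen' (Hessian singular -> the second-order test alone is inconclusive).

Compute the Hessian H = grad^2 f:
  H = [[1, 2], [2, 4]]
Verify stationarity: grad f(x*) = H x* + g = (0, 0).
Eigenvalues of H: 0, 5.
H has a zero eigenvalue (singular; positive semidefinite but not definite), so H is neither positive definite, negative definite, nor indefinite. The second-order test alone is inconclusive -> degen.
(Indeed, f is constant along the null direction of H through x*, so x* is not a strict local extremum.)

degen


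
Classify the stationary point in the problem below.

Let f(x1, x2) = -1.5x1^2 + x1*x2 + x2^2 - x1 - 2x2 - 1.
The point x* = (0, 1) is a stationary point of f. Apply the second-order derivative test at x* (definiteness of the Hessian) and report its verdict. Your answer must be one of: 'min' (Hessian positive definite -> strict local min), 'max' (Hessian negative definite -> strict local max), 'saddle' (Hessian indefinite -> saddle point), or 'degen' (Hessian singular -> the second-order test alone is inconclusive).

Compute the Hessian H = grad^2 f:
  H = [[-3, 1], [1, 2]]
Verify stationarity: grad f(x*) = H x* + g = (0, 0).
Eigenvalues of H: -3.1926, 2.1926.
Eigenvalues have mixed signs, so H is indefinite -> x* is a saddle point.

saddle


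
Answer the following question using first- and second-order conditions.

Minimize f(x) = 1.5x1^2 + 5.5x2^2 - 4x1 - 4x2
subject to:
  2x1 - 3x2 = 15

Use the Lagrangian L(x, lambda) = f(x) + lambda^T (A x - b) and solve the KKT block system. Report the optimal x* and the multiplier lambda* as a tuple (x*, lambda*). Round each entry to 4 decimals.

Form the Lagrangian:
  L(x, lambda) = (1/2) x^T Q x + c^T x + lambda^T (A x - b)
Stationarity (grad_x L = 0): Q x + c + A^T lambda = 0.
Primal feasibility: A x = b.

This gives the KKT block system:
  [ Q   A^T ] [ x     ]   [-c ]
  [ A    0  ] [ lambda ] = [ b ]

Solving the linear system:
  x*      = (5.493, -1.338)
  lambda* = (-6.2394)
  f(x*)   = 38.4859

x* = (5.493, -1.338), lambda* = (-6.2394)


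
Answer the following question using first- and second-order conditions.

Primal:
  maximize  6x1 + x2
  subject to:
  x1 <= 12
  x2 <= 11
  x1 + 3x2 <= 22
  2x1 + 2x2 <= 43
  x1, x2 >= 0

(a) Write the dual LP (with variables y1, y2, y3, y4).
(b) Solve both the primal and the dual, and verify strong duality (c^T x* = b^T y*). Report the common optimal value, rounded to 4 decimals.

The standard primal-dual pair for 'max c^T x s.t. A x <= b, x >= 0' is:
  Dual:  min b^T y  s.t.  A^T y >= c,  y >= 0.

So the dual LP is:
  minimize  12y1 + 11y2 + 22y3 + 43y4
  subject to:
    y1 + y3 + 2y4 >= 6
    y2 + 3y3 + 2y4 >= 1
    y1, y2, y3, y4 >= 0

Solving the primal: x* = (12, 3.3333).
  primal value c^T x* = 75.3333.
Solving the dual: y* = (5.6667, 0, 0.3333, 0).
  dual value b^T y* = 75.3333.
Strong duality: c^T x* = b^T y*. Confirmed.

75.3333


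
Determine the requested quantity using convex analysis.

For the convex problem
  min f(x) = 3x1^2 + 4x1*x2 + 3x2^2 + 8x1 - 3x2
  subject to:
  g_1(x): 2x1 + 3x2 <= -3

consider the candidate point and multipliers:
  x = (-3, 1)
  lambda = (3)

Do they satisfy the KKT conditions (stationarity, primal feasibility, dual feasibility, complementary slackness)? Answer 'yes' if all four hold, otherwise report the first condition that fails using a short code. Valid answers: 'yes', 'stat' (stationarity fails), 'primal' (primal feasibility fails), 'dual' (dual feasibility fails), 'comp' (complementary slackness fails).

Gradient of f: grad f(x) = Q x + c = (-6, -9)
Constraint values g_i(x) = a_i^T x - b_i:
  g_1((-3, 1)) = 0
Stationarity residual: grad f(x) + sum_i lambda_i a_i = (0, 0)
  -> stationarity OK
Primal feasibility (all g_i <= 0): OK
Dual feasibility (all lambda_i >= 0): OK
Complementary slackness (lambda_i * g_i(x) = 0 for all i): OK

Verdict: yes, KKT holds.

yes


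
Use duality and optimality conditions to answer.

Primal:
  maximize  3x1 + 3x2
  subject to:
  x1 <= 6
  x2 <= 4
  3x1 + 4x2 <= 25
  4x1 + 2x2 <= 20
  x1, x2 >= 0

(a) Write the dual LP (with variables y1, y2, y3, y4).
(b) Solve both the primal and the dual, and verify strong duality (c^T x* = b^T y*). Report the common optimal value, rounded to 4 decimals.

The standard primal-dual pair for 'max c^T x s.t. A x <= b, x >= 0' is:
  Dual:  min b^T y  s.t.  A^T y >= c,  y >= 0.

So the dual LP is:
  minimize  6y1 + 4y2 + 25y3 + 20y4
  subject to:
    y1 + 3y3 + 4y4 >= 3
    y2 + 4y3 + 2y4 >= 3
    y1, y2, y3, y4 >= 0

Solving the primal: x* = (3, 4).
  primal value c^T x* = 21.
Solving the dual: y* = (0, 1.5, 0, 0.75).
  dual value b^T y* = 21.
Strong duality: c^T x* = b^T y*. Confirmed.

21


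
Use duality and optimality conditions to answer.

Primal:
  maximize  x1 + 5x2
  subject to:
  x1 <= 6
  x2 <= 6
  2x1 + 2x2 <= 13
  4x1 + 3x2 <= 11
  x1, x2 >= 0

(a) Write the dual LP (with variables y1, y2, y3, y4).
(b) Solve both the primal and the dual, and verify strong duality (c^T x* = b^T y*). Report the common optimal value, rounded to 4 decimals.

The standard primal-dual pair for 'max c^T x s.t. A x <= b, x >= 0' is:
  Dual:  min b^T y  s.t.  A^T y >= c,  y >= 0.

So the dual LP is:
  minimize  6y1 + 6y2 + 13y3 + 11y4
  subject to:
    y1 + 2y3 + 4y4 >= 1
    y2 + 2y3 + 3y4 >= 5
    y1, y2, y3, y4 >= 0

Solving the primal: x* = (0, 3.6667).
  primal value c^T x* = 18.3333.
Solving the dual: y* = (0, 0, 0, 1.6667).
  dual value b^T y* = 18.3333.
Strong duality: c^T x* = b^T y*. Confirmed.

18.3333


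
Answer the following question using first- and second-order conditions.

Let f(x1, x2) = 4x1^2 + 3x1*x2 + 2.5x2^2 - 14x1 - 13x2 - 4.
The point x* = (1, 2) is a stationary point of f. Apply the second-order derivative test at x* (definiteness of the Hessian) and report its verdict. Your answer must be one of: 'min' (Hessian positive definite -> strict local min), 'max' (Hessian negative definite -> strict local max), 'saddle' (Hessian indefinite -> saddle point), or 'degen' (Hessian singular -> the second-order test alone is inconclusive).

Compute the Hessian H = grad^2 f:
  H = [[8, 3], [3, 5]]
Verify stationarity: grad f(x*) = H x* + g = (0, 0).
Eigenvalues of H: 3.1459, 9.8541.
Both eigenvalues > 0, so H is positive definite -> x* is a strict local min.

min


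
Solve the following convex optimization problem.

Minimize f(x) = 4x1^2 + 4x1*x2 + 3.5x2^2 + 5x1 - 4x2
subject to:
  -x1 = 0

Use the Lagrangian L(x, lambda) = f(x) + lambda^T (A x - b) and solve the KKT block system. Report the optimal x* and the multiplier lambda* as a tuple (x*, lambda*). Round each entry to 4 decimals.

Form the Lagrangian:
  L(x, lambda) = (1/2) x^T Q x + c^T x + lambda^T (A x - b)
Stationarity (grad_x L = 0): Q x + c + A^T lambda = 0.
Primal feasibility: A x = b.

This gives the KKT block system:
  [ Q   A^T ] [ x     ]   [-c ]
  [ A    0  ] [ lambda ] = [ b ]

Solving the linear system:
  x*      = (0, 0.5714)
  lambda* = (7.2857)
  f(x*)   = -1.1429

x* = (0, 0.5714), lambda* = (7.2857)


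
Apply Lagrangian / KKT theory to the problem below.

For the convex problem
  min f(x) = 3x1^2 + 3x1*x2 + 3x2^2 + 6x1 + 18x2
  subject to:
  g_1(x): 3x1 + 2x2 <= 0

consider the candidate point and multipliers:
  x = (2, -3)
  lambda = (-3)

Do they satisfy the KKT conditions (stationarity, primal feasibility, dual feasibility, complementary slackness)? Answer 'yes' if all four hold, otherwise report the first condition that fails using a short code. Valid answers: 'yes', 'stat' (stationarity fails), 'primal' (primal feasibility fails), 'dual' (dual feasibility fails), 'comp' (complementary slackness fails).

Gradient of f: grad f(x) = Q x + c = (9, 6)
Constraint values g_i(x) = a_i^T x - b_i:
  g_1((2, -3)) = 0
Stationarity residual: grad f(x) + sum_i lambda_i a_i = (0, 0)
  -> stationarity OK
Primal feasibility (all g_i <= 0): OK
Dual feasibility (all lambda_i >= 0): FAILS
Complementary slackness (lambda_i * g_i(x) = 0 for all i): OK

Verdict: the first failing condition is dual_feasibility -> dual.

dual


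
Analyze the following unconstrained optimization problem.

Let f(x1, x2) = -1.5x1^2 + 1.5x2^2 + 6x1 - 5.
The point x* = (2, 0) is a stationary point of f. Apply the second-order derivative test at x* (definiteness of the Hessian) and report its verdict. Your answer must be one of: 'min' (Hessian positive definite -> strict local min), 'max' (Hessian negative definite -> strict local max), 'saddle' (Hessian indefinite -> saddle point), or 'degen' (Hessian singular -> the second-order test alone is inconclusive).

Compute the Hessian H = grad^2 f:
  H = [[-3, 0], [0, 3]]
Verify stationarity: grad f(x*) = H x* + g = (0, 0).
Eigenvalues of H: -3, 3.
Eigenvalues have mixed signs, so H is indefinite -> x* is a saddle point.

saddle


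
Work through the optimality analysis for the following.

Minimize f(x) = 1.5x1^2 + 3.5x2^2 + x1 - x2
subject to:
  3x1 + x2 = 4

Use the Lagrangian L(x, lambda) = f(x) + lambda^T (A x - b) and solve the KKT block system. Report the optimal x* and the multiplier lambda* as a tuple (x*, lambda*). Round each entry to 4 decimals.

Form the Lagrangian:
  L(x, lambda) = (1/2) x^T Q x + c^T x + lambda^T (A x - b)
Stationarity (grad_x L = 0): Q x + c + A^T lambda = 0.
Primal feasibility: A x = b.

This gives the KKT block system:
  [ Q   A^T ] [ x     ]   [-c ]
  [ A    0  ] [ lambda ] = [ b ]

Solving the linear system:
  x*      = (1.2121, 0.3636)
  lambda* = (-1.5455)
  f(x*)   = 3.5152

x* = (1.2121, 0.3636), lambda* = (-1.5455)


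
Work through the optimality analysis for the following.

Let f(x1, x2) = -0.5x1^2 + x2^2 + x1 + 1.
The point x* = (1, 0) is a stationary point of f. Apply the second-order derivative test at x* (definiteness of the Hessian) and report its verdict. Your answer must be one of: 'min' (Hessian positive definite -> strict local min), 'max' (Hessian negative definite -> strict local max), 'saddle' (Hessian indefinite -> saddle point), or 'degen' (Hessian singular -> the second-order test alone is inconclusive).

Compute the Hessian H = grad^2 f:
  H = [[-1, 0], [0, 2]]
Verify stationarity: grad f(x*) = H x* + g = (0, 0).
Eigenvalues of H: -1, 2.
Eigenvalues have mixed signs, so H is indefinite -> x* is a saddle point.

saddle


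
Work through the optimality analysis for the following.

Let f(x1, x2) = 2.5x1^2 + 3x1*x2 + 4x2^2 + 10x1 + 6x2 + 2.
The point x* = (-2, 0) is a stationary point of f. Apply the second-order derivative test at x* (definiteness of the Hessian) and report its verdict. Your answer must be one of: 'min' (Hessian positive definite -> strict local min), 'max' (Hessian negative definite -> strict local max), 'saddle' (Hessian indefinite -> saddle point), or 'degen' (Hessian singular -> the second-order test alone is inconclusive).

Compute the Hessian H = grad^2 f:
  H = [[5, 3], [3, 8]]
Verify stationarity: grad f(x*) = H x* + g = (0, 0).
Eigenvalues of H: 3.1459, 9.8541.
Both eigenvalues > 0, so H is positive definite -> x* is a strict local min.

min
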